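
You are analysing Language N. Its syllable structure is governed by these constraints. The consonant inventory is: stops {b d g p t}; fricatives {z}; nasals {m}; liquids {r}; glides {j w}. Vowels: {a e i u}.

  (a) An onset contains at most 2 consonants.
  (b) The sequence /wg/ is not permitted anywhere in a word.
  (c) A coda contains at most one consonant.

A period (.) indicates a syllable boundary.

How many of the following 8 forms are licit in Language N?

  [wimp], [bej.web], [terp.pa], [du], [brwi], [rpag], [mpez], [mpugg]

4

[wimp] — violates constraint (c): syllable 1 coda /mp/ has 2 consonants (> 1) → illicit
[bej.web] — σ1 onset /b/, coda /j/ ok; σ2 onset /w/, coda /b/ ok → licit
[terp.pa] — violates constraint (c): syllable 1 coda /rp/ has 2 consonants (> 1) → illicit
[du] — σ1 onset /d/, coda /∅/ ok → licit
[brwi] — violates constraint (a): syllable 1 onset /brw/ has 3 consonants (> 2) → illicit
[rpag] — σ1 onset /rp/ (2C), coda /g/ ok → licit
[mpez] — σ1 onset /mp/ (2C), coda /z/ ok → licit
[mpugg] — violates constraint (c): syllable 1 coda /gg/ has 2 consonants (> 1) → illicit
Licit: [bej.web], [du], [rpag], [mpez] → 4.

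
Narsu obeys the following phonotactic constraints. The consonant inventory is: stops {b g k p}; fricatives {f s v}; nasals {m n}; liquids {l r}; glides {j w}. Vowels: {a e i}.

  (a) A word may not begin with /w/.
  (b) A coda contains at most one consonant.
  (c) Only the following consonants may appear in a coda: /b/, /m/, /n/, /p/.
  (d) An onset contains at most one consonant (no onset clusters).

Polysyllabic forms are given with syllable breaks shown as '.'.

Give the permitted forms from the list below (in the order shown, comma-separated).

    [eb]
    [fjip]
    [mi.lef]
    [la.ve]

[eb], [la.ve]

[eb] — σ1 onset /∅/, coda /b/ ok → permitted
[fjip] — violates constraint (d): syllable 1 onset /fj/ has 2 consonants (> 1) → not permitted
[mi.lef] — violates constraint (c): syllable 2 coda contains /f/, which is not a licensed coda consonant → not permitted
[la.ve] — σ1 onset /l/, coda /∅/ ok; σ2 onset /v/, coda /∅/ ok → permitted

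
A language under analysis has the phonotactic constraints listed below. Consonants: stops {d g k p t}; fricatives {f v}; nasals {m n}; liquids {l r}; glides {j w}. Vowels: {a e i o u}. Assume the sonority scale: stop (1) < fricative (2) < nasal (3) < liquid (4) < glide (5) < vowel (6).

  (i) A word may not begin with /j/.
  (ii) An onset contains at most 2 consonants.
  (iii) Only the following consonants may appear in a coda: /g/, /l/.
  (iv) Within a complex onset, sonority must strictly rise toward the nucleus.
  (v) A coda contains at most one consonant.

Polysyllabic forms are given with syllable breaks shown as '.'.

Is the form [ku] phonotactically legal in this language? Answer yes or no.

yes

[ku] — σ1 onset /k/, coda /∅/ ok → phonotactically legal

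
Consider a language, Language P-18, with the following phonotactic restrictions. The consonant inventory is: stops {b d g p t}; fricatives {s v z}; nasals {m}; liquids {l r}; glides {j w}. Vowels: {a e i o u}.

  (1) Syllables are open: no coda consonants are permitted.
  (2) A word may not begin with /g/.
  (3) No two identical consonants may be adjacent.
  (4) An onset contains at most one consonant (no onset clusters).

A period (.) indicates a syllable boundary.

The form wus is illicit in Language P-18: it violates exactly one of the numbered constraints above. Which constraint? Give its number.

wus: syllable 1 coda /s/ has 1 consonant (> 0).
This is a violation of constraint 1: "Syllables are open: no coda consonants are permitted."
The remaining constraints (2, 3, 4) are satisfied.

1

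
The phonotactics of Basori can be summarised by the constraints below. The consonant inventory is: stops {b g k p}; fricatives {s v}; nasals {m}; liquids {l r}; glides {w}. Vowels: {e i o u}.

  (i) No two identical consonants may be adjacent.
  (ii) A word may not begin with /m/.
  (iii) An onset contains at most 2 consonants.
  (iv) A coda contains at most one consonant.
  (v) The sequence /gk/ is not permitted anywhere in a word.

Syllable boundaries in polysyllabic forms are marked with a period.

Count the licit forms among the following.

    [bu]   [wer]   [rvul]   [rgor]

[bu] — σ1 onset /b/, coda /∅/ ok → licit
[wer] — σ1 onset /w/, coda /r/ ok → licit
[rvul] — σ1 onset /rv/ (2C), coda /l/ ok → licit
[rgor] — σ1 onset /rg/ (2C), coda /r/ ok → licit
Licit: [bu], [wer], [rvul], [rgor] → 4.

4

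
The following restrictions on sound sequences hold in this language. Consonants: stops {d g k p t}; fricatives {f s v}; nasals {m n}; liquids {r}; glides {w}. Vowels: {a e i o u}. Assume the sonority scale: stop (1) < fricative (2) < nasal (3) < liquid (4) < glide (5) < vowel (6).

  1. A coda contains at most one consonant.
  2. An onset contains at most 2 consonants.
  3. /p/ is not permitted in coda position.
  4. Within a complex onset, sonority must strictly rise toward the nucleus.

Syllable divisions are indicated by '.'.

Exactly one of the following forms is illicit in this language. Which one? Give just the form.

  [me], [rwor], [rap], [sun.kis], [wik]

[me] — σ1 onset /m/, coda /∅/ ok → licit
[rwor] — σ1 onset /rw/ (4→5 rises), coda /r/ ok → licit
[rap] — violates constraint 3: syllable 1 coda contains /p/ → illicit
[sun.kis] — σ1 onset /s/, coda /n/ ok; σ2 onset /k/, coda /s/ ok → licit
[wik] — σ1 onset /w/, coda /k/ ok → licit

[rap]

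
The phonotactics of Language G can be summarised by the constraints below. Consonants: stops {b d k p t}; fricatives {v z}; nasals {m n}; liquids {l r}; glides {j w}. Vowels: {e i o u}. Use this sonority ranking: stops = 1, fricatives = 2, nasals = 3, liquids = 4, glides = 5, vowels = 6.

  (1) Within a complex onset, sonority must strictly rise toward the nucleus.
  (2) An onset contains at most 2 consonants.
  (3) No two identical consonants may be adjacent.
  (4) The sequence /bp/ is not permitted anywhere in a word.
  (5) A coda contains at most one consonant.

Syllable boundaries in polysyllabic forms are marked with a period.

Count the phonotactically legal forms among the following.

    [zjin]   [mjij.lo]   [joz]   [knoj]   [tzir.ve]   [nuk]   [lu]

[zjin] — σ1 onset /zj/ (2→5 rises), coda /n/ ok → phonotactically legal
[mjij.lo] — σ1 onset /mj/ (3→5 rises), coda /j/ ok; σ2 onset /l/, coda /∅/ ok → phonotactically legal
[joz] — σ1 onset /j/, coda /z/ ok → phonotactically legal
[knoj] — σ1 onset /kn/ (1→3 rises), coda /j/ ok → phonotactically legal
[tzir.ve] — σ1 onset /tz/ (1→2 rises), coda /r/ ok; σ2 onset /v/, coda /∅/ ok → phonotactically legal
[nuk] — σ1 onset /n/, coda /k/ ok → phonotactically legal
[lu] — σ1 onset /l/, coda /∅/ ok → phonotactically legal
Phonotactically legal: [zjin], [mjij.lo], [joz], [knoj], [tzir.ve], [nuk], [lu] → 7.

7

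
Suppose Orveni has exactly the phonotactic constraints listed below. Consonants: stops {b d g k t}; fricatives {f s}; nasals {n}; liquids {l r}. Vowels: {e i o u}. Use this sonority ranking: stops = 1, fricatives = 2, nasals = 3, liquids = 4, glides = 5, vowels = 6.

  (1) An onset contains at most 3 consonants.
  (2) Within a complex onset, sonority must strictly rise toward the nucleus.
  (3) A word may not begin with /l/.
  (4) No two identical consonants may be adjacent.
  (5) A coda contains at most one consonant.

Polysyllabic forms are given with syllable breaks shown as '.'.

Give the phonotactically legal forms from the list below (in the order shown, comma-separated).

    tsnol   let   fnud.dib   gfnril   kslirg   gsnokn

tsnol

tsnol — σ1 onset /tsn/ (1→2→3 rises), coda /l/ ok → phonotactically legal
let — violates constraint 3: word begins with /l/ → phonotactically illegal
fnud.dib — violates constraint 4: adjacent identical consonants /dd/ → phonotactically illegal
gfnril — violates constraint 1: syllable 1 onset /gfnr/ has 4 consonants (> 3) → phonotactically illegal
kslirg — violates constraint 5: syllable 1 coda /rg/ has 2 consonants (> 1) → phonotactically illegal
gsnokn — violates constraint 5: syllable 1 coda /kn/ has 2 consonants (> 1) → phonotactically illegal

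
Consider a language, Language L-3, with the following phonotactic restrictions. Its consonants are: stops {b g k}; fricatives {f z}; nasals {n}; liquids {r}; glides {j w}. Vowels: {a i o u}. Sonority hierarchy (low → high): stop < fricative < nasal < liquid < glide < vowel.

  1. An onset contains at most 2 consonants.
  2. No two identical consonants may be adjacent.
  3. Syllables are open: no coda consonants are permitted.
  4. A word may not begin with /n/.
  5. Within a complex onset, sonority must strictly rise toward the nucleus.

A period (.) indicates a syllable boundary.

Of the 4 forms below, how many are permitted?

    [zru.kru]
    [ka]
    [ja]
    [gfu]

4

[zru.kru] — σ1 onset /zr/ (2→4 rises), coda /∅/ ok; σ2 onset /kr/ (1→4 rises), coda /∅/ ok → permitted
[ka] — σ1 onset /k/, coda /∅/ ok → permitted
[ja] — σ1 onset /j/, coda /∅/ ok → permitted
[gfu] — σ1 onset /gf/ (1→2 rises), coda /∅/ ok → permitted
Permitted: [zru.kru], [ka], [ja], [gfu] → 4.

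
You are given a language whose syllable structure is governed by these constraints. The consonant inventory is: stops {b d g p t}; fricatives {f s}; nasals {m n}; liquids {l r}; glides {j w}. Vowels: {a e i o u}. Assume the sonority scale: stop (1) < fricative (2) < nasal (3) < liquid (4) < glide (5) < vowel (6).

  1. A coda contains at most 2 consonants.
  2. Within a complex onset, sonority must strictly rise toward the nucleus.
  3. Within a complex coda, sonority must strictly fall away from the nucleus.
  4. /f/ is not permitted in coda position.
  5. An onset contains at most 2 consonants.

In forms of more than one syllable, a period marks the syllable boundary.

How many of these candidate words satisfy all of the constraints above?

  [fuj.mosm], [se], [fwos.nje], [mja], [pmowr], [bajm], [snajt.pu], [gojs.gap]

[fuj.mosm] — violates constraint 3: syllable 2 coda /sm/: /s/ (fricative, 2) → /m/ (nasal, 3) does not fall → phonotactically illegal
[se] — σ1 onset /s/, coda /∅/ ok → phonotactically legal
[fwos.nje] — σ1 onset /fw/ (2→5 rises), coda /s/ ok; σ2 onset /nj/ (3→5 rises), coda /∅/ ok → phonotactically legal
[mja] — σ1 onset /mj/ (3→5 rises), coda /∅/ ok → phonotactically legal
[pmowr] — σ1 onset /pm/ (1→3 rises), coda /wr/ (5→4 falls) ok → phonotactically legal
[bajm] — σ1 onset /b/, coda /jm/ (5→3 falls) ok → phonotactically legal
[snajt.pu] — σ1 onset /sn/ (2→3 rises), coda /jt/ (5→1 falls) ok; σ2 onset /p/, coda /∅/ ok → phonotactically legal
[gojs.gap] — σ1 onset /g/, coda /js/ (5→2 falls) ok; σ2 onset /g/, coda /p/ ok → phonotactically legal
Phonotactically legal: [se], [fwos.nje], [mja], [pmowr], [bajm], [snajt.pu], [gojs.gap] → 7.

7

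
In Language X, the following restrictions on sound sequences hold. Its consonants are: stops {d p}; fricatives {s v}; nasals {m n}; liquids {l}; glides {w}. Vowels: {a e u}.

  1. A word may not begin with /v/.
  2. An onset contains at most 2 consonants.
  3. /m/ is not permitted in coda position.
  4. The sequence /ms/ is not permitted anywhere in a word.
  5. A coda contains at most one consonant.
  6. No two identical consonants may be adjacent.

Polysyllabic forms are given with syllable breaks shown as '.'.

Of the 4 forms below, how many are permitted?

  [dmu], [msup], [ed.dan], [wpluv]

[dmu] — σ1 onset /dm/ (2C), coda /∅/ ok → permitted
[msup] — violates constraint 4: contains banned sequence /ms/ → not permitted
[ed.dan] — violates constraint 6: adjacent identical consonants /dd/ → not permitted
[wpluv] — violates constraint 2: syllable 1 onset /wpl/ has 3 consonants (> 2) → not permitted
Permitted: [dmu] → 1.

1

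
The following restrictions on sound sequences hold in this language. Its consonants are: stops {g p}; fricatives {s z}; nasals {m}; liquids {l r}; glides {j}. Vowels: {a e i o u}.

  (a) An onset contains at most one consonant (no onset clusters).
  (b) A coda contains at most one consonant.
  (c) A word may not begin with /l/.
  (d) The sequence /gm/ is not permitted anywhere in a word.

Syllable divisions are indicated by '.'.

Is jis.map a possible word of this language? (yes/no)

jis.map — σ1 onset /j/, coda /s/ ok; σ2 onset /m/, coda /p/ ok → well-formed

yes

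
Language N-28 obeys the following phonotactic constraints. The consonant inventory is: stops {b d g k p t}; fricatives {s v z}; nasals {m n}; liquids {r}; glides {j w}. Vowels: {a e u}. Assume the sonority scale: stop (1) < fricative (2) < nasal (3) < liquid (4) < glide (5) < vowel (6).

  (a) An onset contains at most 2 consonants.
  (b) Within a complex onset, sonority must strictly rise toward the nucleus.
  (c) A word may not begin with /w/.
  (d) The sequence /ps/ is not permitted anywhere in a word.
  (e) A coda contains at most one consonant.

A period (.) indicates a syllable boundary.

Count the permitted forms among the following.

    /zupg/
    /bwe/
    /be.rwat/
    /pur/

/zupg/ — violates constraint (e): syllable 1 coda /pg/ has 2 consonants (> 1) → not permitted
/bwe/ — σ1 onset /bw/ (1→5 rises), coda /∅/ ok → permitted
/be.rwat/ — σ1 onset /b/, coda /∅/ ok; σ2 onset /rw/ (4→5 rises), coda /t/ ok → permitted
/pur/ — σ1 onset /p/, coda /r/ ok → permitted
Permitted: /bwe/, /be.rwat/, /pur/ → 3.

3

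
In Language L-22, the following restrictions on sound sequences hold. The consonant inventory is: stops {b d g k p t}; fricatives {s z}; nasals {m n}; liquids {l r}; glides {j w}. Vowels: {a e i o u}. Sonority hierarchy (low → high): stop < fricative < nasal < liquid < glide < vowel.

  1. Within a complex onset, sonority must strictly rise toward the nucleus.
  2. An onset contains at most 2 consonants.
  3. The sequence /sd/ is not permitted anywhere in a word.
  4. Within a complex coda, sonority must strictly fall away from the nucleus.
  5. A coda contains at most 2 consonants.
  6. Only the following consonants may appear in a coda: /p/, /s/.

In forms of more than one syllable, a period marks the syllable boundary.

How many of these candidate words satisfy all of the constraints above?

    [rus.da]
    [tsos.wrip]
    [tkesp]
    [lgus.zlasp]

0

[rus.da] — violates constraint 3: contains banned sequence /sd/ → illicit
[tsos.wrip] — violates constraint 1: syllable 2 onset /wr/: /w/ (glide, 5) → /r/ (liquid, 4) does not rise → illicit
[tkesp] — violates constraint 1: syllable 1 onset /tk/: /t/ (stop, 1) → /k/ (stop, 1) does not rise → illicit
[lgus.zlasp] — violates constraint 1: syllable 1 onset /lg/: /l/ (liquid, 4) → /g/ (stop, 1) does not rise → illicit
No form is licit → 0.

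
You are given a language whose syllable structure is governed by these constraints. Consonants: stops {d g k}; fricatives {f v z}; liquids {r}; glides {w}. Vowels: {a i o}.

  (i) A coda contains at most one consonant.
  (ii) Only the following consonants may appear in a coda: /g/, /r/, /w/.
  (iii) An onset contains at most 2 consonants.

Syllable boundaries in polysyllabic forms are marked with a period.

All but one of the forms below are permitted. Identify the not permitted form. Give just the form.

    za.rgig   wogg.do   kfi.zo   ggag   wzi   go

wogg.do

za.rgig — σ1 onset /z/, coda /∅/ ok; σ2 onset /rg/ (2C), coda /g/ ok → permitted
wogg.do — violates constraint (i): syllable 1 coda /gg/ has 2 consonants (> 1) → not permitted
kfi.zo — σ1 onset /kf/ (2C), coda /∅/ ok; σ2 onset /z/, coda /∅/ ok → permitted
ggag — σ1 onset /gg/ (2C), coda /g/ ok → permitted
wzi — σ1 onset /wz/ (2C), coda /∅/ ok → permitted
go — σ1 onset /g/, coda /∅/ ok → permitted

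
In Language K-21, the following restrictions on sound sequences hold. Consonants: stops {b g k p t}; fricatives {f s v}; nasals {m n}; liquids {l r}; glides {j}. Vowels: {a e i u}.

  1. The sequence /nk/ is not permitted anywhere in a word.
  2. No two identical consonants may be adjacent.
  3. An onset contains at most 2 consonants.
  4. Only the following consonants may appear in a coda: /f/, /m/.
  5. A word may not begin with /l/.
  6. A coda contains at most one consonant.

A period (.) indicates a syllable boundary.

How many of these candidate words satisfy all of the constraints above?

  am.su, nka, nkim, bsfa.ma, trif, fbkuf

am.su — σ1 onset /∅/, coda /m/ ok; σ2 onset /s/, coda /∅/ ok → permitted
nka — violates constraint 1: contains banned sequence /nk/ → not permitted
nkim — violates constraint 1: contains banned sequence /nk/ → not permitted
bsfa.ma — violates constraint 3: syllable 1 onset /bsf/ has 3 consonants (> 2) → not permitted
trif — σ1 onset /tr/ (2C), coda /f/ ok → permitted
fbkuf — violates constraint 3: syllable 1 onset /fbk/ has 3 consonants (> 2) → not permitted
Permitted: am.su, trif → 2.

2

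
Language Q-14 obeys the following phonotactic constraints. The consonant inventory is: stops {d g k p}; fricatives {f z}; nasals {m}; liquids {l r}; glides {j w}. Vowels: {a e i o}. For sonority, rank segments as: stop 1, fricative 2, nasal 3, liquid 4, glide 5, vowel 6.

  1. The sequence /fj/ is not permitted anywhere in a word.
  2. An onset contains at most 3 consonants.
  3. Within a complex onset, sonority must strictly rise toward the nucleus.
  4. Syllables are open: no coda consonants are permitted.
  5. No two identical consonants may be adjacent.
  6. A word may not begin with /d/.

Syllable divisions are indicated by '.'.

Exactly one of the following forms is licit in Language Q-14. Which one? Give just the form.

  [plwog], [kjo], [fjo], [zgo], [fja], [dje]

[plwog] — violates constraint 4: syllable 1 coda /g/ has 1 consonant (> 0) → illicit
[kjo] — σ1 onset /kj/ (1→5 rises), coda /∅/ ok → licit
[fjo] — violates constraint 1: contains banned sequence /fj/ → illicit
[zgo] — violates constraint 3: syllable 1 onset /zg/: /z/ (fricative, 2) → /g/ (stop, 1) does not rise → illicit
[fja] — violates constraint 1: contains banned sequence /fj/ → illicit
[dje] — violates constraint 6: word begins with /d/ → illicit

[kjo]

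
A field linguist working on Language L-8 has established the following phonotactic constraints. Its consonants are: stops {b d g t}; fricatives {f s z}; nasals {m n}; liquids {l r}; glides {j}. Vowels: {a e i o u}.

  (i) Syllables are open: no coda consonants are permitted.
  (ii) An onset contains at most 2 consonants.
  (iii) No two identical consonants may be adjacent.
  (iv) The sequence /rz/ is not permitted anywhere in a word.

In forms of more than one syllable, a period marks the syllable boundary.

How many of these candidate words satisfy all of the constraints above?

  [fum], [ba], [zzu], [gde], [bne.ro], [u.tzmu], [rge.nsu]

[fum] — violates constraint (i): syllable 1 coda /m/ has 1 consonant (> 0) → phonotactically illegal
[ba] — σ1 onset /b/, coda /∅/ ok → phonotactically legal
[zzu] — violates constraint (iii): adjacent identical consonants /zz/ → phonotactically illegal
[gde] — σ1 onset /gd/ (2C), coda /∅/ ok → phonotactically legal
[bne.ro] — σ1 onset /bn/ (2C), coda /∅/ ok; σ2 onset /r/, coda /∅/ ok → phonotactically legal
[u.tzmu] — violates constraint (ii): syllable 2 onset /tzm/ has 3 consonants (> 2) → phonotactically illegal
[rge.nsu] — σ1 onset /rg/ (2C), coda /∅/ ok; σ2 onset /ns/ (2C), coda /∅/ ok → phonotactically legal
Phonotactically legal: [ba], [gde], [bne.ro], [rge.nsu] → 4.

4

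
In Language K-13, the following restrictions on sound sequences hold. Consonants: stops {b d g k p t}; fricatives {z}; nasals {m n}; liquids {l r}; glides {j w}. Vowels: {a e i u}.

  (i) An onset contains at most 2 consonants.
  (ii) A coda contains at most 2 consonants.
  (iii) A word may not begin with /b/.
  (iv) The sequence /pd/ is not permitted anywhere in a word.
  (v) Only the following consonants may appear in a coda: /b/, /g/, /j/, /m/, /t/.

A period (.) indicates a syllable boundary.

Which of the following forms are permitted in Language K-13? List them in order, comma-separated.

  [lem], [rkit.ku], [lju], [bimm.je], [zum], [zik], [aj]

[lem] — σ1 onset /l/, coda /m/ ok → permitted
[rkit.ku] — σ1 onset /rk/ (2C), coda /t/ ok; σ2 onset /k/, coda /∅/ ok → permitted
[lju] — σ1 onset /lj/ (2C), coda /∅/ ok → permitted
[bimm.je] — violates constraint (iii): word begins with /b/ → not permitted
[zum] — σ1 onset /z/, coda /m/ ok → permitted
[zik] — violates constraint (v): syllable 1 coda contains /k/, which is not a licensed coda consonant → not permitted
[aj] — σ1 onset /∅/, coda /j/ ok → permitted

[lem], [rkit.ku], [lju], [zum], [aj]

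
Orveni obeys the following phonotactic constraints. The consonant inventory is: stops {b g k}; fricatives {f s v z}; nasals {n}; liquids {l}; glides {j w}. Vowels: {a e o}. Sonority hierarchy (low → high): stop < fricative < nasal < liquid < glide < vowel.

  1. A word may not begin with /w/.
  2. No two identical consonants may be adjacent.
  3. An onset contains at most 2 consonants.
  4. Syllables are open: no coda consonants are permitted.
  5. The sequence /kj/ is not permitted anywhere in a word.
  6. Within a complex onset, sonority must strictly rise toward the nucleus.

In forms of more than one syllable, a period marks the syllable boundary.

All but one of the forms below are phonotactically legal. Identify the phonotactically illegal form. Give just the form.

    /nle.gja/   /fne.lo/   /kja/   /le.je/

/nle.gja/ — σ1 onset /nl/ (3→4 rises), coda /∅/ ok; σ2 onset /gj/ (1→5 rises), coda /∅/ ok → phonotactically legal
/fne.lo/ — σ1 onset /fn/ (2→3 rises), coda /∅/ ok; σ2 onset /l/, coda /∅/ ok → phonotactically legal
/kja/ — violates constraint 5: contains banned sequence /kj/ → phonotactically illegal
/le.je/ — σ1 onset /l/, coda /∅/ ok; σ2 onset /j/, coda /∅/ ok → phonotactically legal

/kja/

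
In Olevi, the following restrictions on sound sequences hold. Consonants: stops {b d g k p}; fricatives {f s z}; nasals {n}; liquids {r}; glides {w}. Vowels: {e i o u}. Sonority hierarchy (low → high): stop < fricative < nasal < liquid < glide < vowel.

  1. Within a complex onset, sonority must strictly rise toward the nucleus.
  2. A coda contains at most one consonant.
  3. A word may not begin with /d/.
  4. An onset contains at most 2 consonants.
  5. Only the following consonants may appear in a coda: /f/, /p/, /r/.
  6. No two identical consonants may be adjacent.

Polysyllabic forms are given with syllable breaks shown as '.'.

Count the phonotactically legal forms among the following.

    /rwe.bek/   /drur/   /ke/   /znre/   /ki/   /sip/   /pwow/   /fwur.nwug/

3

/rwe.bek/ — violates constraint 5: syllable 2 coda contains /k/, which is not a licensed coda consonant → phonotactically illegal
/drur/ — violates constraint 3: word begins with /d/ → phonotactically illegal
/ke/ — σ1 onset /k/, coda /∅/ ok → phonotactically legal
/znre/ — violates constraint 4: syllable 1 onset /znr/ has 3 consonants (> 2) → phonotactically illegal
/ki/ — σ1 onset /k/, coda /∅/ ok → phonotactically legal
/sip/ — σ1 onset /s/, coda /p/ ok → phonotactically legal
/pwow/ — violates constraint 5: syllable 1 coda contains /w/, which is not a licensed coda consonant → phonotactically illegal
/fwur.nwug/ — violates constraint 5: syllable 2 coda contains /g/, which is not a licensed coda consonant → phonotactically illegal
Phonotactically legal: /ke/, /ki/, /sip/ → 3.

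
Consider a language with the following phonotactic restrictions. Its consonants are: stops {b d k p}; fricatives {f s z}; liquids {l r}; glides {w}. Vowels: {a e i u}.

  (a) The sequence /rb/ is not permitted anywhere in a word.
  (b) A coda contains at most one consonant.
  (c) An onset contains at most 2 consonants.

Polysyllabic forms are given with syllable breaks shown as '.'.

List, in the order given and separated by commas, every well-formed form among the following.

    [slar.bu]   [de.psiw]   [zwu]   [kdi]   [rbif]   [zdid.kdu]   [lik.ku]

[slar.bu] — violates constraint (a): contains banned sequence /rb/ → ill-formed
[de.psiw] — σ1 onset /d/, coda /∅/ ok; σ2 onset /ps/ (2C), coda /w/ ok → well-formed
[zwu] — σ1 onset /zw/ (2C), coda /∅/ ok → well-formed
[kdi] — σ1 onset /kd/ (2C), coda /∅/ ok → well-formed
[rbif] — violates constraint (a): contains banned sequence /rb/ → ill-formed
[zdid.kdu] — σ1 onset /zd/ (2C), coda /d/ ok; σ2 onset /kd/ (2C), coda /∅/ ok → well-formed
[lik.ku] — σ1 onset /l/, coda /k/ ok; σ2 onset /k/, coda /∅/ ok → well-formed

[de.psiw], [zwu], [kdi], [zdid.kdu], [lik.ku]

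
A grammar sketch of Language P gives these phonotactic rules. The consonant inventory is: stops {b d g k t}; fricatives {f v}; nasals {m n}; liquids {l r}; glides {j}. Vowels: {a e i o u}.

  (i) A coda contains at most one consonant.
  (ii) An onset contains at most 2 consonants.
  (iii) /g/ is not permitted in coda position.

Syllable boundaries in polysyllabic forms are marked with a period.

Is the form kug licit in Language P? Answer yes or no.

kug — violates constraint (iii): syllable 1 coda contains /g/ → illicit

no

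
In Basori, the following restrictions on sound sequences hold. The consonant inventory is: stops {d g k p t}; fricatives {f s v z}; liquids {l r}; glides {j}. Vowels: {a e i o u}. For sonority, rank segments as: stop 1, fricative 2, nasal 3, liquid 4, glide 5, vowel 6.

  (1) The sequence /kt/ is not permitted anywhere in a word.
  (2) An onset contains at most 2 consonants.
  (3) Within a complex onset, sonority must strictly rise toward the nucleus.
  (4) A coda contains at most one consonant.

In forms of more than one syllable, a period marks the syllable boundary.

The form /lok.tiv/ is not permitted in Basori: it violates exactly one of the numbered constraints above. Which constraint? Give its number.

/lok.tiv/: contains banned sequence /kt/.
This is a violation of constraint 1: "The sequence /kt/ is not permitted anywhere in a word."
The remaining constraints (2, 3, 4) are satisfied.

1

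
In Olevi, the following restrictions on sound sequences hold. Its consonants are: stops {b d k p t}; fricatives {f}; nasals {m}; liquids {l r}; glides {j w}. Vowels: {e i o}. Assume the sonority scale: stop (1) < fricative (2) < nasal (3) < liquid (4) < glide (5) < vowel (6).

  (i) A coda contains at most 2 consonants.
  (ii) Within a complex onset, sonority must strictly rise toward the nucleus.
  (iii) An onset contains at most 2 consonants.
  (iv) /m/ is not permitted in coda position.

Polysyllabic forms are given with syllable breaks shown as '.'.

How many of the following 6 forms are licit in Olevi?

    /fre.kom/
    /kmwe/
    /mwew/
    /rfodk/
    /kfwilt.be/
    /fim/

/fre.kom/ — violates constraint (iv): syllable 2 coda contains /m/ → illicit
/kmwe/ — violates constraint (iii): syllable 1 onset /kmw/ has 3 consonants (> 2) → illicit
/mwew/ — σ1 onset /mw/ (3→5 rises), coda /w/ ok → licit
/rfodk/ — violates constraint (ii): syllable 1 onset /rf/: /r/ (liquid, 4) → /f/ (fricative, 2) does not rise → illicit
/kfwilt.be/ — violates constraint (iii): syllable 1 onset /kfw/ has 3 consonants (> 2) → illicit
/fim/ — violates constraint (iv): syllable 1 coda contains /m/ → illicit
Licit: /mwew/ → 1.

1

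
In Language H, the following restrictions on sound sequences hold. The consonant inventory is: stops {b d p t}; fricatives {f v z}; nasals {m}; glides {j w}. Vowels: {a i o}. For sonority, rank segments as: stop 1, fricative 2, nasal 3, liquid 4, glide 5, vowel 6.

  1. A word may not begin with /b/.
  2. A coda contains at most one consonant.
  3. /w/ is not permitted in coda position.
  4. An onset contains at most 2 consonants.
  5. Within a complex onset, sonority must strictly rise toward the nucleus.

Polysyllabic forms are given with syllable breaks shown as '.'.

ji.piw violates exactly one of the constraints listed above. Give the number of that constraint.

3

ji.piw: syllable 2 coda contains /w/.
This is a violation of constraint 3: "/w/ is not permitted in coda position."
The remaining constraints (1, 2, 4, 5) are satisfied.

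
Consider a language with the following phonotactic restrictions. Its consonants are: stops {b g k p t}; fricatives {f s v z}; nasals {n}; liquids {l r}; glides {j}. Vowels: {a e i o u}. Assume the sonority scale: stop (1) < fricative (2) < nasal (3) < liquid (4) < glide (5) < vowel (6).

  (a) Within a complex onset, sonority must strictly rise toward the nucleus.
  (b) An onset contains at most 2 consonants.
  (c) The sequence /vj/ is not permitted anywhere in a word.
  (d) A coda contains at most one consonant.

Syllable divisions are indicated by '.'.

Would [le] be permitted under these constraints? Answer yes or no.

[le] — σ1 onset /l/, coda /∅/ ok → permitted

yes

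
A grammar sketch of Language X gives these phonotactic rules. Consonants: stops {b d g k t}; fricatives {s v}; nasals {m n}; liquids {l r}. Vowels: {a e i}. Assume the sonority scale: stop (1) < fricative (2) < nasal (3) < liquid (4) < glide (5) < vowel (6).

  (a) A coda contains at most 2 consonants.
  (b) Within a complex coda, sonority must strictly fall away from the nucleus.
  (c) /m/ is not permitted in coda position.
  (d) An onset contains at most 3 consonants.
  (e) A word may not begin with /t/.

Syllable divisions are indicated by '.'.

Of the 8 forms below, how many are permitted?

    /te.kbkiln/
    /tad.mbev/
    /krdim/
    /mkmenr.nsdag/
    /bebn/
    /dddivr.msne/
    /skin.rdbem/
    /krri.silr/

0

/te.kbkiln/ — violates constraint (e): word begins with /t/ → not permitted
/tad.mbev/ — violates constraint (e): word begins with /t/ → not permitted
/krdim/ — violates constraint (c): syllable 1 coda contains /m/ → not permitted
/mkmenr.nsdag/ — violates constraint (b): syllable 1 coda /nr/: /n/ (nasal, 3) → /r/ (liquid, 4) does not fall → not permitted
/bebn/ — violates constraint (b): syllable 1 coda /bn/: /b/ (stop, 1) → /n/ (nasal, 3) does not fall → not permitted
/dddivr.msne/ — violates constraint (b): syllable 1 coda /vr/: /v/ (fricative, 2) → /r/ (liquid, 4) does not fall → not permitted
/skin.rdbem/ — violates constraint (c): syllable 2 coda contains /m/ → not permitted
/krri.silr/ — violates constraint (b): syllable 2 coda /lr/: /l/ (liquid, 4) → /r/ (liquid, 4) does not fall → not permitted
No form is permitted → 0.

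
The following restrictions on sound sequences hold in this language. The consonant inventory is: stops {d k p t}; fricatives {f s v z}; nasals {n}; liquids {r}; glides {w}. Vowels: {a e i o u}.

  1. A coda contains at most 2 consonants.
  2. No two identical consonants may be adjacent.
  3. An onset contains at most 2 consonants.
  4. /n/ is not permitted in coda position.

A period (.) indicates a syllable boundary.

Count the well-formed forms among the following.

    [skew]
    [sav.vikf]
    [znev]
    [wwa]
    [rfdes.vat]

[skew] — σ1 onset /sk/ (2C), coda /w/ ok → well-formed
[sav.vikf] — violates constraint 2: adjacent identical consonants /vv/ → ill-formed
[znev] — σ1 onset /zn/ (2C), coda /v/ ok → well-formed
[wwa] — violates constraint 2: adjacent identical consonants /ww/ → ill-formed
[rfdes.vat] — violates constraint 3: syllable 1 onset /rfd/ has 3 consonants (> 2) → ill-formed
Well-formed: [skew], [znev] → 2.

2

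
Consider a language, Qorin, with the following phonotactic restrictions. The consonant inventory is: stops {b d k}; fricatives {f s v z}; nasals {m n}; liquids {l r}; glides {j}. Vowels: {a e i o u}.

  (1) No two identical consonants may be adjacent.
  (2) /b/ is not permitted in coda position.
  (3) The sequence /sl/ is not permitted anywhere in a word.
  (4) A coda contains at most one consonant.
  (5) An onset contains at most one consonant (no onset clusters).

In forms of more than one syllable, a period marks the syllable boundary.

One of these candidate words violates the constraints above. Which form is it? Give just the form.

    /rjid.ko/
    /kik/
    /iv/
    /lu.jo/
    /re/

/rjid.ko/

/rjid.ko/ — violates constraint 5: syllable 1 onset /rj/ has 2 consonants (> 1) → illicit
/kik/ — σ1 onset /k/, coda /k/ ok → licit
/iv/ — σ1 onset /∅/, coda /v/ ok → licit
/lu.jo/ — σ1 onset /l/, coda /∅/ ok; σ2 onset /j/, coda /∅/ ok → licit
/re/ — σ1 onset /r/, coda /∅/ ok → licit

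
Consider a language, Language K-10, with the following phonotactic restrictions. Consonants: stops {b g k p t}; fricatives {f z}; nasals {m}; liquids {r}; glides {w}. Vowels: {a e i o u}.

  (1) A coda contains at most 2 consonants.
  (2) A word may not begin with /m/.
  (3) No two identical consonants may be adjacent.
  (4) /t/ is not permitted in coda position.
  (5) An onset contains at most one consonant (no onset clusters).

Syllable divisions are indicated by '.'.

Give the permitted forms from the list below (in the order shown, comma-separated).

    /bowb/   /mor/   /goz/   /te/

/bowb/, /goz/, /te/

/bowb/ — σ1 onset /b/, coda /wb/ (2C) ok → permitted
/mor/ — violates constraint 2: word begins with /m/ → not permitted
/goz/ — σ1 onset /g/, coda /z/ ok → permitted
/te/ — σ1 onset /t/, coda /∅/ ok → permitted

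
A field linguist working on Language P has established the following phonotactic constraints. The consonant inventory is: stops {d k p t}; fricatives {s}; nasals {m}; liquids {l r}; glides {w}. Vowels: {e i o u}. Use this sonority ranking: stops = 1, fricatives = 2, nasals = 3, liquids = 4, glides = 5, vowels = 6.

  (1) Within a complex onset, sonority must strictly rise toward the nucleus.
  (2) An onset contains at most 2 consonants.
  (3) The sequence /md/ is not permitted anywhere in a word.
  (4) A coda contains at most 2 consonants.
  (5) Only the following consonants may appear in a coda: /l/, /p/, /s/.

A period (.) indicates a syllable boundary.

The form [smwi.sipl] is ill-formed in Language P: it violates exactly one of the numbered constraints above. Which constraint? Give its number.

[smwi.sipl]: syllable 1 onset /smw/ has 3 consonants (> 2).
This is a violation of constraint 2: "An onset contains at most 2 consonants."
The remaining constraints (1, 3, 4, 5) are satisfied.

2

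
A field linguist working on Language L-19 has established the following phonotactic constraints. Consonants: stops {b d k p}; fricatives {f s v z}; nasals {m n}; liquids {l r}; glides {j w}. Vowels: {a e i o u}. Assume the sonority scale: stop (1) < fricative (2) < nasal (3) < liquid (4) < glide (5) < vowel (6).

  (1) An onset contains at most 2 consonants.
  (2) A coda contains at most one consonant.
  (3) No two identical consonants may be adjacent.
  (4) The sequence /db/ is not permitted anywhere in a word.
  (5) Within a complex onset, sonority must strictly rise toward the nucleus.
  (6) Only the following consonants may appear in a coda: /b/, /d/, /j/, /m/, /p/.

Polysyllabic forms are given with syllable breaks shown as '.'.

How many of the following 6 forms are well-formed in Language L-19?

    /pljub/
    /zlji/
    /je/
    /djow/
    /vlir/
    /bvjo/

/pljub/ — violates constraint 1: syllable 1 onset /plj/ has 3 consonants (> 2) → ill-formed
/zlji/ — violates constraint 1: syllable 1 onset /zlj/ has 3 consonants (> 2) → ill-formed
/je/ — σ1 onset /j/, coda /∅/ ok → well-formed
/djow/ — violates constraint 6: syllable 1 coda contains /w/, which is not a licensed coda consonant → ill-formed
/vlir/ — violates constraint 6: syllable 1 coda contains /r/, which is not a licensed coda consonant → ill-formed
/bvjo/ — violates constraint 1: syllable 1 onset /bvj/ has 3 consonants (> 2) → ill-formed
Well-formed: /je/ → 1.

1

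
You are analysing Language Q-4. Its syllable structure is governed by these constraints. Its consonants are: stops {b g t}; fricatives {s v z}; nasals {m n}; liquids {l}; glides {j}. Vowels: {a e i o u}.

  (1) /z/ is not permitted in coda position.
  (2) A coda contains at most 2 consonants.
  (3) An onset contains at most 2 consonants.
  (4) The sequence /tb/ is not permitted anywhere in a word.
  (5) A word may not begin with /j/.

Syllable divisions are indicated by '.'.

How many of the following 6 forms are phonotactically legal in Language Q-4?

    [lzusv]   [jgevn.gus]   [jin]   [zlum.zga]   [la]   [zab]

4

[lzusv] — σ1 onset /lz/ (2C), coda /sv/ (2C) ok → phonotactically legal
[jgevn.gus] — violates constraint 5: word begins with /j/ → phonotactically illegal
[jin] — violates constraint 5: word begins with /j/ → phonotactically illegal
[zlum.zga] — σ1 onset /zl/ (2C), coda /m/ ok; σ2 onset /zg/ (2C), coda /∅/ ok → phonotactically legal
[la] — σ1 onset /l/, coda /∅/ ok → phonotactically legal
[zab] — σ1 onset /z/, coda /b/ ok → phonotactically legal
Phonotactically legal: [lzusv], [zlum.zga], [la], [zab] → 4.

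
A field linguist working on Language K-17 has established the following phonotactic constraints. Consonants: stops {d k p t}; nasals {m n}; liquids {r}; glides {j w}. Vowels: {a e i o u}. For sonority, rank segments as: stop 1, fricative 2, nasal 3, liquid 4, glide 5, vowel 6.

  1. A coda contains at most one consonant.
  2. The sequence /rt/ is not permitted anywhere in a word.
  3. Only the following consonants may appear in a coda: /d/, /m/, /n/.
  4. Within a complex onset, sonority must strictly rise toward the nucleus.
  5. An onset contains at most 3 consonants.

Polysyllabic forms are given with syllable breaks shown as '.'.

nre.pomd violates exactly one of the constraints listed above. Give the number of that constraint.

nre.pomd: syllable 2 coda /md/ has 2 consonants (> 1).
This is a violation of constraint 1: "A coda contains at most one consonant."
The remaining constraints (2, 3, 4, 5) are satisfied.

1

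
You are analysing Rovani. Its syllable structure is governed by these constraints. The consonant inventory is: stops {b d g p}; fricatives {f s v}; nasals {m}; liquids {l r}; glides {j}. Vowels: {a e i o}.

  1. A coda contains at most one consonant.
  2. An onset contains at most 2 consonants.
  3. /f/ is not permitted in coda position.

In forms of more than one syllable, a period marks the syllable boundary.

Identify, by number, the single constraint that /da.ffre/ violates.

/da.ffre/: syllable 2 onset /ffr/ has 3 consonants (> 2).
This is a violation of constraint 2: "An onset contains at most 2 consonants."
The remaining constraints (1, 3) are satisfied.

2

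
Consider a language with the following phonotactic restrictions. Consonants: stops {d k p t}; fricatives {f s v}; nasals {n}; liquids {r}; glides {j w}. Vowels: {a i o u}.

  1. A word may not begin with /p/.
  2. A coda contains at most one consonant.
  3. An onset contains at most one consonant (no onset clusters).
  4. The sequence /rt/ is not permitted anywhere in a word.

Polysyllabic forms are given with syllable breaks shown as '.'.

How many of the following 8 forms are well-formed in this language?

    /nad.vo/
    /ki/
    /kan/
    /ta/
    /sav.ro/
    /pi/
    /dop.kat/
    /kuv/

/nad.vo/ — σ1 onset /n/, coda /d/ ok; σ2 onset /v/, coda /∅/ ok → well-formed
/ki/ — σ1 onset /k/, coda /∅/ ok → well-formed
/kan/ — σ1 onset /k/, coda /n/ ok → well-formed
/ta/ — σ1 onset /t/, coda /∅/ ok → well-formed
/sav.ro/ — σ1 onset /s/, coda /v/ ok; σ2 onset /r/, coda /∅/ ok → well-formed
/pi/ — violates constraint 1: word begins with /p/ → ill-formed
/dop.kat/ — σ1 onset /d/, coda /p/ ok; σ2 onset /k/, coda /t/ ok → well-formed
/kuv/ — σ1 onset /k/, coda /v/ ok → well-formed
Well-formed: /nad.vo/, /ki/, /kan/, /ta/, /sav.ro/, /dop.kat/, /kuv/ → 7.

7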